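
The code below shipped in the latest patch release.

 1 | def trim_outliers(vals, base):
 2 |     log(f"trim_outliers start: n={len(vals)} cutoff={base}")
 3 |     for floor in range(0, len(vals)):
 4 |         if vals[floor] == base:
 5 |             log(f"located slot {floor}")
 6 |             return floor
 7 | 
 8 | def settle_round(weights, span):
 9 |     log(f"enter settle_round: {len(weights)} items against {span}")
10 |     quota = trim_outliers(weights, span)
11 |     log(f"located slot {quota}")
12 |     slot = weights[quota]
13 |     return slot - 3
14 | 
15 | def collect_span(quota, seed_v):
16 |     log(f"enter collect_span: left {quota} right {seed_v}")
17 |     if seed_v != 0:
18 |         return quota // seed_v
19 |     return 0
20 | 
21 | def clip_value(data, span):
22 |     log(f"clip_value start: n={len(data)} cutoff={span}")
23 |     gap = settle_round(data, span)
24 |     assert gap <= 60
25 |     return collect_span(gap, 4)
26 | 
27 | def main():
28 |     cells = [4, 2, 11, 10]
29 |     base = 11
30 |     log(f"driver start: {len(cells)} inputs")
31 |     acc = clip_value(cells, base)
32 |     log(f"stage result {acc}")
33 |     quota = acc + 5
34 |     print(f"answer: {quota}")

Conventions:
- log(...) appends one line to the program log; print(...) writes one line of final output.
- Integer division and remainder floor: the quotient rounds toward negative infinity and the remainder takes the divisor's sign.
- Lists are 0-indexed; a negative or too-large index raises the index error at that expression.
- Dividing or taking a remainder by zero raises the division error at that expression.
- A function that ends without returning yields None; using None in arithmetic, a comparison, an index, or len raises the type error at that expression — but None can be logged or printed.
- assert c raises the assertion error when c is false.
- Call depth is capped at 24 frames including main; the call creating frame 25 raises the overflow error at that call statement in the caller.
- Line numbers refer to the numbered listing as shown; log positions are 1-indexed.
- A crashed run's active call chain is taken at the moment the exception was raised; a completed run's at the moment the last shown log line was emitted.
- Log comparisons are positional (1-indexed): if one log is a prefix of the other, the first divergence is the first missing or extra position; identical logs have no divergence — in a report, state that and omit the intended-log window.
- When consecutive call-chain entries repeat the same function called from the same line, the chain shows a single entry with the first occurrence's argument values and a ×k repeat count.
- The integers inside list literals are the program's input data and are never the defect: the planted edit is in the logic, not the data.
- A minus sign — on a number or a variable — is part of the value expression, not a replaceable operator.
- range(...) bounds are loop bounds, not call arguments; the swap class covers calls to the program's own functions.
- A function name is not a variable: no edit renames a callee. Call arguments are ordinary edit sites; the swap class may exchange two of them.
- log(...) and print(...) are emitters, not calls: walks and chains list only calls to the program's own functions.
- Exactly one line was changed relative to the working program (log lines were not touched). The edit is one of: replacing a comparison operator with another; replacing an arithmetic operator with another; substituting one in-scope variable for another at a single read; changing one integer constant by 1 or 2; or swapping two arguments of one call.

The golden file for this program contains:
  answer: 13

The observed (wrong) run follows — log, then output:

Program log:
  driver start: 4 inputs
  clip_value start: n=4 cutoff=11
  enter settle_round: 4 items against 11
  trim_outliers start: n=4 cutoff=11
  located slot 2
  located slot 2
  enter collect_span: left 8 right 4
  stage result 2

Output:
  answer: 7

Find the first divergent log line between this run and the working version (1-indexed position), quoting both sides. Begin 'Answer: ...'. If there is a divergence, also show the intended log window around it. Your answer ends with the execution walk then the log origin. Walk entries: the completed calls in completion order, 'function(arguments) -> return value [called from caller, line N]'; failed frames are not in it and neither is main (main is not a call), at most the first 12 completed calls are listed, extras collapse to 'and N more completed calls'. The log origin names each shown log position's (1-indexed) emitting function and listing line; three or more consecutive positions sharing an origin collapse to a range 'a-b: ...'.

Answer: at position 7 the run shows 'enter collect_span: left 8 right 4' where the working version logs 'enter collect_span: left 33 right 4'.
Intended log window:
  5: located slot 2
  6: located slot 2
  7: enter collect_span: left 33 right 4
  8: stage result 8
Execution walk:
  trim_outliers([4, 2, 11, 10], 11) -> 2  [called from settle_round, line 10]
  settle_round([4, 2, 11, 10], 11) -> 8  [called from clip_value, line 23]
  collect_span(8, 4) -> 2  [called from clip_value, line 25]
  clip_value([4, 2, 11, 10], 11) -> 2  [called from main, line 31]
Origin of each log line:
  1: emitted by main (line 30)
  2: emitted by clip_value (line 22)
  3: emitted by settle_round (line 9)
  4: emitted by trim_outliers (line 2)
  5: emitted by trim_outliers (line 5)
  6: emitted by settle_round (line 11)
  7: emitted by collect_span (line 16)
  8: emitted by main (line 32)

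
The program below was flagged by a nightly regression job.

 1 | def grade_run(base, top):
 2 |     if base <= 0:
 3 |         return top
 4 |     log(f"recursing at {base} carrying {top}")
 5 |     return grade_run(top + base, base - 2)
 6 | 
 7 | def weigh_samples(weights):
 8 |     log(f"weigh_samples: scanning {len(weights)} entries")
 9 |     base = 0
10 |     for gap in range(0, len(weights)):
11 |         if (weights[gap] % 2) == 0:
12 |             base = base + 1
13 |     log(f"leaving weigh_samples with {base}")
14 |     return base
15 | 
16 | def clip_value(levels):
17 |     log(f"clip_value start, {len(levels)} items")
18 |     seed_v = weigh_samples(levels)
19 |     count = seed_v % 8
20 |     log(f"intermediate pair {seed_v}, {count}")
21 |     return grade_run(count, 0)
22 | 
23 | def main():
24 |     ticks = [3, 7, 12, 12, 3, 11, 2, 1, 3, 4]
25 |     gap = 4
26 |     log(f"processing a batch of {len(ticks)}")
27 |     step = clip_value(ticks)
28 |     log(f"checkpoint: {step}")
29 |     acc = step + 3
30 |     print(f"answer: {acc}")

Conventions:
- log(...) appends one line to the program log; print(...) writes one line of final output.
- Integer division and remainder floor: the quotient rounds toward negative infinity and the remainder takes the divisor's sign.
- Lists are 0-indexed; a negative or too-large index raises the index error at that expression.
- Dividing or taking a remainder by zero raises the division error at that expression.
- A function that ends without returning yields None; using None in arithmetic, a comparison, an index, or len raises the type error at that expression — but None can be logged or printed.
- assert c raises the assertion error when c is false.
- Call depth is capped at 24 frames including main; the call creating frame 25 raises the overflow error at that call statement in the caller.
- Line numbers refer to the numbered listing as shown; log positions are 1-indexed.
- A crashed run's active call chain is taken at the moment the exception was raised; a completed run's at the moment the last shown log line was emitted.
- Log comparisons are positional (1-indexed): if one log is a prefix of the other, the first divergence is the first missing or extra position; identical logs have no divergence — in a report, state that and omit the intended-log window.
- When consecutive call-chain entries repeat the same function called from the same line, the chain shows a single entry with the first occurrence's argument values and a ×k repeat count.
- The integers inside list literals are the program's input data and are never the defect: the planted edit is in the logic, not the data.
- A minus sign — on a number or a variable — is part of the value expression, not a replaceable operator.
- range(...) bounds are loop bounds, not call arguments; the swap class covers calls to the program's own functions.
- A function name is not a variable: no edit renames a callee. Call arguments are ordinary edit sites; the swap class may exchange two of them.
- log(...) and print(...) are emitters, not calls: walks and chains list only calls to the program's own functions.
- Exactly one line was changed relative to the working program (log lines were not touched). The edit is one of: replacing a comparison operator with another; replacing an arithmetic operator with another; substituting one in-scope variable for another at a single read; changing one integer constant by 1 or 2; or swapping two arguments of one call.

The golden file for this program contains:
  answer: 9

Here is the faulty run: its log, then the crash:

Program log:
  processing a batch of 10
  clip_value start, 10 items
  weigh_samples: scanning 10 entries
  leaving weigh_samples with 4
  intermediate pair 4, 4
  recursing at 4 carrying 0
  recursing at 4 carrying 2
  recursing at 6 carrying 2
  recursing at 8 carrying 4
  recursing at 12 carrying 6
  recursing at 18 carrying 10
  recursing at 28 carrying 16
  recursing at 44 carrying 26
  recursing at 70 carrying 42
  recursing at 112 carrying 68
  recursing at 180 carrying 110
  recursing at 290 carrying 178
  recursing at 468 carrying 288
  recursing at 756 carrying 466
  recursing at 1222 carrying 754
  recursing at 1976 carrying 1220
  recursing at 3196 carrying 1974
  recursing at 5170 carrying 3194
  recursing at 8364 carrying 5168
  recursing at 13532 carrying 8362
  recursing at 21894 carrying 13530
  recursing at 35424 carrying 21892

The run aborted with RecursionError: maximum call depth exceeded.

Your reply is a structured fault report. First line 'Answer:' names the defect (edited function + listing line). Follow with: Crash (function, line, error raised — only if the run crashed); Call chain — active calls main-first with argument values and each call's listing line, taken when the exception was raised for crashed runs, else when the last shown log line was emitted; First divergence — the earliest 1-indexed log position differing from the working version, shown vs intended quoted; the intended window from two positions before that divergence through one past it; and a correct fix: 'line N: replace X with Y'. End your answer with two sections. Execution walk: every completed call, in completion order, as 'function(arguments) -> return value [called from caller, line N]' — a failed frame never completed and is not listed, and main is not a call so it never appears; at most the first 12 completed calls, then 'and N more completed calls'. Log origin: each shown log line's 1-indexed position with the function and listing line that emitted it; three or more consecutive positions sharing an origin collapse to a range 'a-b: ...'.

Answer: the defect is in grade_run at line 5.
The tell: Position 7 is the first bad log line: 'recursing at 4 carrying 2' should read 'recursing at 2 carrying 4'.
Crash: grade_run, line 5, RecursionError.
Call chain: main -> clip_value([3, 7, 12, 12, 3, 11, 2, 1, 3, 4]) (called at line 27) -> grade_run(4, 0) (called at line 21) -> grade_run(4, 2) (called at line 5) ×21.
First divergence: position 7 — shown 'recursing at 4 carrying 2', intended 'recursing at 2 carrying 4'.
Intended log window:
  5: intermediate pair 4, 4
  6: recursing at 4 carrying 0
  7: recursing at 2 carrying 4
  8: checkpoint: 6
Execution walk:
  weigh_samples([3, 7, 12, 12, 3, 11, 2, 1, 3, 4]) -> 4  [called from clip_value, line 18]
Log origins:
  1: logged in main at line 26
  2: logged in clip_value at line 17
  3: logged in weigh_samples at line 8
  4: logged in weigh_samples at line 13
  5: logged in clip_value at line 20
  6-27: logged in grade_run at line 4
A correct fix: line 5: replace `grade_run(top + base, base - 2)` with `grade_run(base - 2, top + base)`.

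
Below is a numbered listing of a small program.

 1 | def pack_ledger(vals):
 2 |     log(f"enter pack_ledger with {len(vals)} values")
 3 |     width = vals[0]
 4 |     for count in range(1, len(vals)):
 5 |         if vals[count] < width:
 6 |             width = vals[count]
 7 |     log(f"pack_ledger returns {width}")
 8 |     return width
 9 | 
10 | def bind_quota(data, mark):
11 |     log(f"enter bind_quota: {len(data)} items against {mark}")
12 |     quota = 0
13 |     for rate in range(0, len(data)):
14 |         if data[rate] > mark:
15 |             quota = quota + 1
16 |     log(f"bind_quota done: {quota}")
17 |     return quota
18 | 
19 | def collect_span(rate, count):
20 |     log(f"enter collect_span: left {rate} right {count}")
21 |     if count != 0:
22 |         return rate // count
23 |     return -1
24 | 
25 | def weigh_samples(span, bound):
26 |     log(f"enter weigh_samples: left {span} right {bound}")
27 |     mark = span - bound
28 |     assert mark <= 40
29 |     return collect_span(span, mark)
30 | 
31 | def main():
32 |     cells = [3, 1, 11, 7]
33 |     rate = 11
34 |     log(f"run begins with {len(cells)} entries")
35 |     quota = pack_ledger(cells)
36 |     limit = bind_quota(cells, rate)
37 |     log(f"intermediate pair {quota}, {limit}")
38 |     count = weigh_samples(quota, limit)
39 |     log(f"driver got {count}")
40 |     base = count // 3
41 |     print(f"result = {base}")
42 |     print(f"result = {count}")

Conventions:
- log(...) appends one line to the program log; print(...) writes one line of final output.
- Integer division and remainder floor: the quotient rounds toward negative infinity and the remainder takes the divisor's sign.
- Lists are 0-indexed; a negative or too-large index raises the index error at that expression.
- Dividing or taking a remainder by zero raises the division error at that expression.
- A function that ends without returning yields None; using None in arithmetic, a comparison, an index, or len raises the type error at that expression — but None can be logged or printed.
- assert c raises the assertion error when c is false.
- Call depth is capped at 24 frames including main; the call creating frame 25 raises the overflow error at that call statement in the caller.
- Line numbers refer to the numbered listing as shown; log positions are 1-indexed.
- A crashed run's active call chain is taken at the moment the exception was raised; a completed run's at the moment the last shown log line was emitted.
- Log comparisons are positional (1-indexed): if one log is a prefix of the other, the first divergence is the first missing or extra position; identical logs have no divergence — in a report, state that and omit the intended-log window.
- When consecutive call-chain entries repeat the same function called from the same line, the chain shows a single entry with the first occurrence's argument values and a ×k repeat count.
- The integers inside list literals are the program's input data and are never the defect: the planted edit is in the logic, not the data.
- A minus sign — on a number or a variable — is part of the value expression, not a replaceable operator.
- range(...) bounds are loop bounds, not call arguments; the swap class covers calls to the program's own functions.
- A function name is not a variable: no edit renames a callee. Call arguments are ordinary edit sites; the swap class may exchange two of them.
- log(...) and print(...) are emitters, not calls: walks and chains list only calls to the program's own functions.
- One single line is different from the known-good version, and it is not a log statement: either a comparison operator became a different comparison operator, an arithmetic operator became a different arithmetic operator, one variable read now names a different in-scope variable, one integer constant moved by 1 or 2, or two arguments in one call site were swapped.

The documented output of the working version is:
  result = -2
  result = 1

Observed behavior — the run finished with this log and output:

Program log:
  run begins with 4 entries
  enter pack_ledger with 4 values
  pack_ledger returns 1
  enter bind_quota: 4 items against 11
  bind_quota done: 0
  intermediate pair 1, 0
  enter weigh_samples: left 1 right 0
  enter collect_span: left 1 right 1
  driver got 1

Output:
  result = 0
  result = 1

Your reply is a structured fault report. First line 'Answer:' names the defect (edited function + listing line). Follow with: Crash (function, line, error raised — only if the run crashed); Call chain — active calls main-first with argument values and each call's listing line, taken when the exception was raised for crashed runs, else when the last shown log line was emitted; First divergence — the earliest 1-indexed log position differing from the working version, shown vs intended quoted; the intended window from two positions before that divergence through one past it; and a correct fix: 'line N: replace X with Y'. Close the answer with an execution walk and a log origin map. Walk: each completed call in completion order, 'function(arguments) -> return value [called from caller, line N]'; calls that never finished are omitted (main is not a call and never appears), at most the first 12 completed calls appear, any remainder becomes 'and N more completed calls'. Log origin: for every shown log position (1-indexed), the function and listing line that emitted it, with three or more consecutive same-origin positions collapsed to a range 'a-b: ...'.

Answer: the defect is in main at line 40.
The tell: Every logged value matches the working version; the printed result is what differs.
Call chain: main.
First divergence: none (the log streams are identical).
Execution walk:
  pack_ledger([3, 1, 11, 7]) -> 1  [called from main, line 35]
  bind_quota([3, 1, 11, 7], 11) -> 0  [called from main, line 36]
  collect_span(1, 1) -> 1  [called from weigh_samples, line 29]
  weigh_samples(1, 0) -> 1  [called from main, line 38]
Origin of each log line:
  1: logged in main at line 34
  2: logged in pack_ledger at line 2
  3: logged in pack_ledger at line 7
  4: logged in bind_quota at line 11
  5: logged in bind_quota at line 16
  6: logged in main at line 37
  7: logged in weigh_samples at line 26
  8: logged in collect_span at line 20
  9: logged in main at line 39
A correct fix: line 40: replace `//` with `-`.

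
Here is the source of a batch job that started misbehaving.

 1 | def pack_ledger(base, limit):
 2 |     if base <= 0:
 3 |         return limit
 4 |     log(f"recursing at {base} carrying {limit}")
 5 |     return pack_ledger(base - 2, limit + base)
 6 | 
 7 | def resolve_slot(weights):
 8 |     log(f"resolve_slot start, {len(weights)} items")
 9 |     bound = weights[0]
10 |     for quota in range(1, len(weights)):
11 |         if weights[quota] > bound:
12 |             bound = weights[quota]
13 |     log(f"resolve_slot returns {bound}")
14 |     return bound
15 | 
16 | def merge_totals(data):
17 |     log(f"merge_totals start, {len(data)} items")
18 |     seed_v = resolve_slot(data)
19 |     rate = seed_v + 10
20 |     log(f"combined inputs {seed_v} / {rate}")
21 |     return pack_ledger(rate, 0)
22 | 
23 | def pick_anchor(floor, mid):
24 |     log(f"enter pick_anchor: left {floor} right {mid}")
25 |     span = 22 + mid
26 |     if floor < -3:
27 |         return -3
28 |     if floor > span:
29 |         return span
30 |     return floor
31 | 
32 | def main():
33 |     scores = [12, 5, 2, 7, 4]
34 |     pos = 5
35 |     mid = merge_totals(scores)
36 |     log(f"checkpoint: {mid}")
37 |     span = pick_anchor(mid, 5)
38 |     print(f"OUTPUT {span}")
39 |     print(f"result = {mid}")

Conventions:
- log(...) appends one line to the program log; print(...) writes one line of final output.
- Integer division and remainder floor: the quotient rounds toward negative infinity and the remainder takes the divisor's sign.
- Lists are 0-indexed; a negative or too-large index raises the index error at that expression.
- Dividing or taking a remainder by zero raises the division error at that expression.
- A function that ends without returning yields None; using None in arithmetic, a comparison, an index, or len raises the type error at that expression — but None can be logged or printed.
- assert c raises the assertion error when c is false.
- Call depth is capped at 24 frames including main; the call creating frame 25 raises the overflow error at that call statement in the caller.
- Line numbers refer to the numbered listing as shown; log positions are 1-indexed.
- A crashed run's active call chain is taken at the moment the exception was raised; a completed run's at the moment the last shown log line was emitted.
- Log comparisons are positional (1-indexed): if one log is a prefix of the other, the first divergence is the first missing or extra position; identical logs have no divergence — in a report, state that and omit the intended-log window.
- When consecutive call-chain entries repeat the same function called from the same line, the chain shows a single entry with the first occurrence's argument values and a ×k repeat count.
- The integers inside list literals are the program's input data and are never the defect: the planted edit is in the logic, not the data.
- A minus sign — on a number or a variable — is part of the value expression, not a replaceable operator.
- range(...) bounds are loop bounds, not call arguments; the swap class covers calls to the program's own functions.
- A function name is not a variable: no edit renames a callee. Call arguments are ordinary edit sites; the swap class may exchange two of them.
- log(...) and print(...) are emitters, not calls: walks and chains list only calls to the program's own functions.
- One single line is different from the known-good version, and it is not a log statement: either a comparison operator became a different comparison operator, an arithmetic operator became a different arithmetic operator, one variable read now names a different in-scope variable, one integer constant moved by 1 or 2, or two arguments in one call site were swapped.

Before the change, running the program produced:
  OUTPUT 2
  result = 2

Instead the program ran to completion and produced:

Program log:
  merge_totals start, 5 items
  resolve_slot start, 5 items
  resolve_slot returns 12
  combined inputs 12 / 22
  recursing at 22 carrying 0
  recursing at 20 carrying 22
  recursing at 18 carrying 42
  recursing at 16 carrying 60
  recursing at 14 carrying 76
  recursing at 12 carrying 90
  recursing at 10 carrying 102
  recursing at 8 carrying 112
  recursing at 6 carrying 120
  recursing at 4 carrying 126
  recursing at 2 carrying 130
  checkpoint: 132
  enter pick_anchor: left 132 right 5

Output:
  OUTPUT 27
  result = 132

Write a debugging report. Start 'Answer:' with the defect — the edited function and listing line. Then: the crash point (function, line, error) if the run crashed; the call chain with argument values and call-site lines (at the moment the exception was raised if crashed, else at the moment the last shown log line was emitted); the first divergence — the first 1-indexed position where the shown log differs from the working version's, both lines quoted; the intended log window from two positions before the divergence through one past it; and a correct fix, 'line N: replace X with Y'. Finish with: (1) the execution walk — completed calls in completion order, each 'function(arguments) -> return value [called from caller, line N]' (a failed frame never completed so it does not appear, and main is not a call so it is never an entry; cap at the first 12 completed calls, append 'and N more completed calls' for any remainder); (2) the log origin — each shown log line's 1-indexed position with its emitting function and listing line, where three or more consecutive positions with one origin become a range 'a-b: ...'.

Answer: the defect is in merge_totals at line 19.
Core observation: Everything matches until log position 4, which reads 'combined inputs 12 / 22' in place of 'combined inputs 12 / 2'.
Call chain: main -> pick_anchor(132, 5) (called at line 37).
First divergence: position 4 — the shown line 'combined inputs 12 / 22' should read 'combined inputs 12 / 2'.
Intended log window:
  2: resolve_slot start, 5 items
  3: resolve_slot returns 12
  4: combined inputs 12 / 2
  5: recursing at 2 carrying 0
Execution walk:
  resolve_slot([12, 5, 2, 7, 4]) -> 12  [called from merge_totals, line 18]
  pack_ledger(0, 132) -> 132  [called from pack_ledger, line 5]
  pack_ledger(2, 130) -> 132  [called from pack_ledger, line 5]
  pack_ledger(4, 126) -> 132  [called from pack_ledger, line 5]
  pack_ledger(6, 120) -> 132  [called from pack_ledger, line 5]
  pack_ledger(8, 112) -> 132  [called from pack_ledger, line 5]
  pack_ledger(10, 102) -> 132  [called from pack_ledger, line 5]
  pack_ledger(12, 90) -> 132  [called from pack_ledger, line 5]
  pack_ledger(14, 76) -> 132  [called from pack_ledger, line 5]
  pack_ledger(16, 60) -> 132  [called from pack_ledger, line 5]
  pack_ledger(18, 42) -> 132  [called from pack_ledger, line 5]
  pack_ledger(20, 22) -> 132  [called from pack_ledger, line 5]
  ... and 3 more completed calls
Origin of each log line:
  1: logged in merge_totals at line 17
  2: logged in resolve_slot at line 8
  3: logged in resolve_slot at line 13
  4: logged in merge_totals at line 20
  5-15: logged in pack_ledger at line 4
  16: logged in main at line 36
  17: logged in pick_anchor at line 24
A correct fix: line 19: replace `+` with `%`.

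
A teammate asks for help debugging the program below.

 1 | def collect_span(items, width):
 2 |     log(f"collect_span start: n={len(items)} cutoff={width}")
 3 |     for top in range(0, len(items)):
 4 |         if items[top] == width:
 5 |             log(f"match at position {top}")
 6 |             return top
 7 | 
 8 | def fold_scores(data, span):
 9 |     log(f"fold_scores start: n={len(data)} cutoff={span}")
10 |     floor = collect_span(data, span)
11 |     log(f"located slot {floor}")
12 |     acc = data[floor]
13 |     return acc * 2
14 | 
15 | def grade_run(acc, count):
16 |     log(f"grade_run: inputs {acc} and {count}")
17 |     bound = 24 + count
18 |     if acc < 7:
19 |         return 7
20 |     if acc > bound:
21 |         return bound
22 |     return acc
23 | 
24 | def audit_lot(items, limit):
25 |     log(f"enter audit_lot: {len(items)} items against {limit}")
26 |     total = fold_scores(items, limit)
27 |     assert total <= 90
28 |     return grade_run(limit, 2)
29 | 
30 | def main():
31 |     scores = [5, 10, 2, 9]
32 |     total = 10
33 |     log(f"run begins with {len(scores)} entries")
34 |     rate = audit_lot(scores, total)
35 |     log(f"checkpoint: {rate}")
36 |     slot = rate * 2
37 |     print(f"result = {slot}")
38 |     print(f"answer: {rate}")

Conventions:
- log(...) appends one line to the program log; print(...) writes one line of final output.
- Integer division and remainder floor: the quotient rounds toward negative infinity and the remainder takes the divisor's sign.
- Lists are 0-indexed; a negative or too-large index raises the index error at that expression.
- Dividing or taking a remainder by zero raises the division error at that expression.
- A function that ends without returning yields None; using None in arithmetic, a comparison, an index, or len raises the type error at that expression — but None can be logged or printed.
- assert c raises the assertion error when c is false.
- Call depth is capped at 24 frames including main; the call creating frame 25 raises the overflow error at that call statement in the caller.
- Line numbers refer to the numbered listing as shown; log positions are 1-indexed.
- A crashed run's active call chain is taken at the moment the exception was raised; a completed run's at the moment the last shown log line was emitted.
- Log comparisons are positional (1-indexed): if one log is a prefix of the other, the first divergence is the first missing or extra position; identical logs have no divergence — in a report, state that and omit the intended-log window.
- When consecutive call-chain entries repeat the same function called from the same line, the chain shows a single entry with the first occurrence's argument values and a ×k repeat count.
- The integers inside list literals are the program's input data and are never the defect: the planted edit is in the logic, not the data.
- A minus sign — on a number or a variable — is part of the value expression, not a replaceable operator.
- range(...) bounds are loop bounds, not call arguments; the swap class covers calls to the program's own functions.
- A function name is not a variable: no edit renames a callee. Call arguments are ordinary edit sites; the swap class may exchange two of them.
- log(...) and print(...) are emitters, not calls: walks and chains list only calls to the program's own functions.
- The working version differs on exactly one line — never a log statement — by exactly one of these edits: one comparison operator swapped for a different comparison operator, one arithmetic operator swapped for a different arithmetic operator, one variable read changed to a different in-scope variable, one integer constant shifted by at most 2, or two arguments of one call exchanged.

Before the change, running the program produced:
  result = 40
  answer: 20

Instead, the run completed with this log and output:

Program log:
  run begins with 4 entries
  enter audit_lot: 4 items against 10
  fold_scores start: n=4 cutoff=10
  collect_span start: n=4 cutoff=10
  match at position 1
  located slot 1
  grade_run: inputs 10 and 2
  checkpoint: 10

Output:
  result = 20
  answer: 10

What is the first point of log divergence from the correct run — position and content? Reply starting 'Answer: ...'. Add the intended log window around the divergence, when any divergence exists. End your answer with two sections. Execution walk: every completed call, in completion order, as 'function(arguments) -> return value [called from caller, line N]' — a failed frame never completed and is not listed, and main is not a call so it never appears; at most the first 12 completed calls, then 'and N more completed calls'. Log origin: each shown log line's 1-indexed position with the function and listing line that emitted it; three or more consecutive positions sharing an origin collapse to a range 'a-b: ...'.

Answer: at position 7 the run shows 'grade_run: inputs 10 and 2' where the working version logs 'grade_run: inputs 20 and 2'.
Intended log window:
  5: match at position 1
  6: located slot 1
  7: grade_run: inputs 20 and 2
  8: checkpoint: 20
Execution walk:
  collect_span([5, 10, 2, 9], 10) -> 1  [called from fold_scores, line 10]
  fold_scores([5, 10, 2, 9], 10) -> 20  [called from audit_lot, line 26]
  grade_run(10, 2) -> 10  [called from audit_lot, line 28]
  audit_lot([5, 10, 2, 9], 10) -> 10  [called from main, line 34]
Origin of each log line:
  1: logged in main at line 33
  2: logged in audit_lot at line 25
  3: logged in fold_scores at line 9
  4: logged in collect_span at line 2
  5: logged in collect_span at line 5
  6: logged in fold_scores at line 11
  7: logged in grade_run at line 16
  8: logged in main at line 35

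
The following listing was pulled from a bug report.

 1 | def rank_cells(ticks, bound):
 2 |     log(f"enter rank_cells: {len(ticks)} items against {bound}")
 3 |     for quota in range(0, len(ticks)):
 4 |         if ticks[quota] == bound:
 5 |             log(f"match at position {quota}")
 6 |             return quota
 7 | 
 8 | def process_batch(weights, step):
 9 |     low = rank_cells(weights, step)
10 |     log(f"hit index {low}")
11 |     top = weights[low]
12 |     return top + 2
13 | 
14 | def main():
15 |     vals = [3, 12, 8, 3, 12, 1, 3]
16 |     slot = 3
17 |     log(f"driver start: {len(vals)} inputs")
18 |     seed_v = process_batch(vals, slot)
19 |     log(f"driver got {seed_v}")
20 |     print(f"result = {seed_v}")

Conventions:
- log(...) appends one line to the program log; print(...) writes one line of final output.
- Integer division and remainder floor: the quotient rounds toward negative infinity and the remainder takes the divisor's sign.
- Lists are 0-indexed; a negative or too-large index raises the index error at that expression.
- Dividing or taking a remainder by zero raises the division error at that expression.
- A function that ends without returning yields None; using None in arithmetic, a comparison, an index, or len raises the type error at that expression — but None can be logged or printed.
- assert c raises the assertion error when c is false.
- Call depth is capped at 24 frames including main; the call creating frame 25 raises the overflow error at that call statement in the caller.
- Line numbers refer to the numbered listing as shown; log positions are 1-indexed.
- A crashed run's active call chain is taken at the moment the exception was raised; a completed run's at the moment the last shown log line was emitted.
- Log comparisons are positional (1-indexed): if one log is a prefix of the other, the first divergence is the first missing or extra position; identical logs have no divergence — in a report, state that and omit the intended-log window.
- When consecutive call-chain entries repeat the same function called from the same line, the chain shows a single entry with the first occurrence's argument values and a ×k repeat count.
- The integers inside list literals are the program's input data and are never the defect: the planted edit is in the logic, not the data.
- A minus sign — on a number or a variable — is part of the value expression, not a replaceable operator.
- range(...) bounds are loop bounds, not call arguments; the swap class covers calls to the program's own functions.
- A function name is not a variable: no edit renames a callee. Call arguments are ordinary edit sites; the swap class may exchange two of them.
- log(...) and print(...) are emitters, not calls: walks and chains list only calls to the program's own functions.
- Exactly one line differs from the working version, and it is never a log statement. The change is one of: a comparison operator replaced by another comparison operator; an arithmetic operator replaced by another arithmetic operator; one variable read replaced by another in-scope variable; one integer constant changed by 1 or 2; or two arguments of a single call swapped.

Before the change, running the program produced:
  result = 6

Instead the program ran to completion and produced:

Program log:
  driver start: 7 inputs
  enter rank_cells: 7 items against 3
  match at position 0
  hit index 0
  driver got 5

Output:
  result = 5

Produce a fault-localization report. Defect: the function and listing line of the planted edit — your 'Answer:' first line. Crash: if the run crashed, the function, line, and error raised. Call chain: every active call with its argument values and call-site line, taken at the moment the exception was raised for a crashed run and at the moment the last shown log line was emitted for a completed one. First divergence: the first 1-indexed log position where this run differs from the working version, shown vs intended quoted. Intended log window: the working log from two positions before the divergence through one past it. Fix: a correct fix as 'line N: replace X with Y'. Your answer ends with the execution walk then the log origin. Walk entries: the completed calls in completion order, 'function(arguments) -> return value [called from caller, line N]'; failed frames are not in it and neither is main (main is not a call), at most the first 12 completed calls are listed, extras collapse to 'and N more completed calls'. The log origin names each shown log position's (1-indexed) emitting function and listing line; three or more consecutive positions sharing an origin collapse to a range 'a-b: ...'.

Answer: the defect is in process_batch at line 12.
Core observation: Log line 5 is where behavior first shows: 'driver got 5' appears instead of 'driver got 6'.
Call chain: main.
First divergence: position 5 — shown 'driver got 5', intended 'driver got 6'.
Intended log window:
  3: match at position 0
  4: hit index 0
  5: driver got 6
Execution walk:
  rank_cells([3, 12, 8, 3, 12, 1, 3], 3) -> 0  [called from process_batch, line 9]
  process_batch([3, 12, 8, 3, 12, 1, 3], 3) -> 5  [called from main, line 18]
Log origin:
  1: emitted by main (line 17)
  2: emitted by rank_cells (line 2)
  3: emitted by rank_cells (line 5)
  4: emitted by process_batch (line 10)
  5: emitted by main (line 19)
A correct fix: line 12: replace `+` with `*`.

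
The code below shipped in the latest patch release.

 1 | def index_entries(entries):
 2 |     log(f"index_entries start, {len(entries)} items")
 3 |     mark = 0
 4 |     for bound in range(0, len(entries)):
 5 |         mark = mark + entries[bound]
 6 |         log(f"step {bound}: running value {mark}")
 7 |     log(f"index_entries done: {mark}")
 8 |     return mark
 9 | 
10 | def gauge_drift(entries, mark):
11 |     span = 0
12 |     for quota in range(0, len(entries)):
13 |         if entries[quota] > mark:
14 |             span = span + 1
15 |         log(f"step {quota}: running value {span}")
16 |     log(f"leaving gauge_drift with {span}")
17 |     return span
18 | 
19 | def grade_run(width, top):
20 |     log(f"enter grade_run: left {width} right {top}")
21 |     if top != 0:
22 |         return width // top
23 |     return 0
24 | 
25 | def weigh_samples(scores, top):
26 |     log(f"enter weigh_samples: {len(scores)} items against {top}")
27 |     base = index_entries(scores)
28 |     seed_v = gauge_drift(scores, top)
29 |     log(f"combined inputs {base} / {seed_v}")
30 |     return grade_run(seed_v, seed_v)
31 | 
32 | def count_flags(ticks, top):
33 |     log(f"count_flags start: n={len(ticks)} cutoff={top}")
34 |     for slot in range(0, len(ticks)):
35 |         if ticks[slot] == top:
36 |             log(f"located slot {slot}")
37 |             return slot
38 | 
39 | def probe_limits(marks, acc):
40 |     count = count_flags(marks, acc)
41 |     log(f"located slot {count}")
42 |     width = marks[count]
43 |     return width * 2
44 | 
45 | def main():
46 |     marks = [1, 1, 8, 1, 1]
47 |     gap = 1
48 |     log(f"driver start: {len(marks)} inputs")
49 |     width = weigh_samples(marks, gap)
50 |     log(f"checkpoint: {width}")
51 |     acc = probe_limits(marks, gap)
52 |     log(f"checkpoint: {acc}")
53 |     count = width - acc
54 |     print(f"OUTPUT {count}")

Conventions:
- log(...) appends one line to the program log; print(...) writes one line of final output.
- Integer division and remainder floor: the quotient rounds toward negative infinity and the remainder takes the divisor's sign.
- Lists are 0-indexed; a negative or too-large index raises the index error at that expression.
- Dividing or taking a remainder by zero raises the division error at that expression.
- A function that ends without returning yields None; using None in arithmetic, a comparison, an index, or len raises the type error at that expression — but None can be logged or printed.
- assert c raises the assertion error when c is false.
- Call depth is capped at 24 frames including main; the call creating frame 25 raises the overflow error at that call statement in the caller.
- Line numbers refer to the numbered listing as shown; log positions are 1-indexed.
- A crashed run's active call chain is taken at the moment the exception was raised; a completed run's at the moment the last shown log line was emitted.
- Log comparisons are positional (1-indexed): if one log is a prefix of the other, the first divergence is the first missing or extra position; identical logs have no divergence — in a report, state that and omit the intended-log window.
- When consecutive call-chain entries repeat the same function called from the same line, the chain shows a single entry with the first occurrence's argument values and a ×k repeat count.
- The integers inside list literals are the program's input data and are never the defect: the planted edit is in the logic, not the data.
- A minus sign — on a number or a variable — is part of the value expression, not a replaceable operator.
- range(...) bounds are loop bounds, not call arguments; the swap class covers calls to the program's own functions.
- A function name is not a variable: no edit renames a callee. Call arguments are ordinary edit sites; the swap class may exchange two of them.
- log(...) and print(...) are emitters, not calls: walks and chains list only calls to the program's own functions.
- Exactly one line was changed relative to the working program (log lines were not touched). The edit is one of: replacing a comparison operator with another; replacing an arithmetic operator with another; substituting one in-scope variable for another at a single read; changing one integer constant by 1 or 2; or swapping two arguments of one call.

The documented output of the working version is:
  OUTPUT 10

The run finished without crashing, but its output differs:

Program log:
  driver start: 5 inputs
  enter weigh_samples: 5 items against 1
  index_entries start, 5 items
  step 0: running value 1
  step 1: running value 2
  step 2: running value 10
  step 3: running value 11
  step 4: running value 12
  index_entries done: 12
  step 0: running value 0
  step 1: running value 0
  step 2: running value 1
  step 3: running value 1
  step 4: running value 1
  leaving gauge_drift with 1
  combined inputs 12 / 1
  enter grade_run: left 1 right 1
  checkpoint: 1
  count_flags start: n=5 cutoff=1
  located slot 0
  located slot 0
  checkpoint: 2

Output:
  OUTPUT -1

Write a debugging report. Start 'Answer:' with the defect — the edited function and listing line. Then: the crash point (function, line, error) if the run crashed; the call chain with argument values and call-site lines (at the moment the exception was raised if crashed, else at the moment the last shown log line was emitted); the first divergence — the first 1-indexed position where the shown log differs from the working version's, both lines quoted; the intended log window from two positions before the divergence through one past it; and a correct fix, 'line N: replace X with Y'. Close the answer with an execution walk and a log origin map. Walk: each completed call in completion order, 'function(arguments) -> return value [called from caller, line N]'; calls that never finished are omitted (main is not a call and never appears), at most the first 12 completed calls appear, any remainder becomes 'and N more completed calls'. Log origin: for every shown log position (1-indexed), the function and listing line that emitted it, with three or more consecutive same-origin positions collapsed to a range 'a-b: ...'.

Answer: the defect is in weigh_samples at line 30.
Key observation: Everything matches until log position 17, which reads 'enter grade_run: left 1 right 1' in place of 'enter grade_run: left 12 right 1'.
Call chain: main.
First divergence: at position 17 the run shows 'enter grade_run: left 1 right 1' where the working version logs 'enter grade_run: left 12 right 1'.
Intended log window:
  15: leaving gauge_drift with 1
  16: combined inputs 12 / 1
  17: enter grade_run: left 12 right 1
  18: checkpoint: 12
Execution walk:
  index_entries([1, 1, 8, 1, 1]) -> 12  [called from weigh_samples, line 27]
  gauge_drift([1, 1, 8, 1, 1], 1) -> 1  [called from weigh_samples, line 28]
  grade_run(1, 1) -> 1  [called from weigh_samples, line 30]
  weigh_samples([1, 1, 8, 1, 1], 1) -> 1  [called from main, line 49]
  count_flags([1, 1, 8, 1, 1], 1) -> 0  [called from probe_limits, line 40]
  probe_limits([1, 1, 8, 1, 1], 1) -> 2  [called from main, line 51]
Origin of each log line:
  1: from main, line 48
  2: from weigh_samples, line 26
  3: from index_entries, line 2
  4-8: from index_entries, line 6
  9: from index_entries, line 7
  10-14: from gauge_drift, line 15
  15: from gauge_drift, line 16
  16: from weigh_samples, line 29
  17: from grade_run, line 20
  18: from main, line 50
  19: from count_flags, line 33
  20: from count_flags, line 36
  21: from probe_limits, line 41
  22: from main, line 52
A correct fix: line 30: replace `grade_run(seed_v, seed_v)` with `grade_run(base, seed_v)`.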